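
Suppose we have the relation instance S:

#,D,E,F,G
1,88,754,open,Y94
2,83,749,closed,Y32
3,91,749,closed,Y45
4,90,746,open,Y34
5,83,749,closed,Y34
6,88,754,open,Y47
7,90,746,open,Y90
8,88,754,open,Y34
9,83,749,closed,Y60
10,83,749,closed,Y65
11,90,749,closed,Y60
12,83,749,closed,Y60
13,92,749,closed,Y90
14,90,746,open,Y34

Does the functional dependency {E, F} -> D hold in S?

(E=754, F=open): rows 1, 6, 8 → D = 88, 88, 88 ✓
(E=749, F=closed): rows 2, 3, 5, 9, 10, 11, 12, 13 → D takes values {83, 91, 90, 92} — violation
(E=746, F=open): rows 4, 7, 14 → D = 90, 90, 90 ✓
Two rows agree on {E, F} but differ on D, so {E, F} -> D does not hold.

No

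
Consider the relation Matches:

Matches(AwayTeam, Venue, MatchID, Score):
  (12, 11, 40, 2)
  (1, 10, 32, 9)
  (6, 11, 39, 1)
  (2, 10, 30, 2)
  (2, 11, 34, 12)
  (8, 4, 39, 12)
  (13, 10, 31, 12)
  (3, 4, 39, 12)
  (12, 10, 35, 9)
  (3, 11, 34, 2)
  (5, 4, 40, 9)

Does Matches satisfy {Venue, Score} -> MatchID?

(Venue=11, Score=2): 2 rows → MatchID takes values {40, 34} — violation
(Venue=10, Score=9): 2 rows → MatchID takes values {32, 35} — violation
(Venue=11, Score=1): 1 row → MatchID = 39 ✓
(Venue=10, Score=2): 1 row → MatchID = 30 ✓
(Venue=11, Score=12): 1 row → MatchID = 34 ✓
(Venue=4, Score=12): 2 rows → MatchID = 39, 39 ✓
(Venue=10, Score=12): 1 row → MatchID = 31 ✓
(Venue=4, Score=9): 1 row → MatchID = 40 ✓
Two rows agree on {Venue, Score} but differ on MatchID, so {Venue, Score} -> MatchID does not hold.

No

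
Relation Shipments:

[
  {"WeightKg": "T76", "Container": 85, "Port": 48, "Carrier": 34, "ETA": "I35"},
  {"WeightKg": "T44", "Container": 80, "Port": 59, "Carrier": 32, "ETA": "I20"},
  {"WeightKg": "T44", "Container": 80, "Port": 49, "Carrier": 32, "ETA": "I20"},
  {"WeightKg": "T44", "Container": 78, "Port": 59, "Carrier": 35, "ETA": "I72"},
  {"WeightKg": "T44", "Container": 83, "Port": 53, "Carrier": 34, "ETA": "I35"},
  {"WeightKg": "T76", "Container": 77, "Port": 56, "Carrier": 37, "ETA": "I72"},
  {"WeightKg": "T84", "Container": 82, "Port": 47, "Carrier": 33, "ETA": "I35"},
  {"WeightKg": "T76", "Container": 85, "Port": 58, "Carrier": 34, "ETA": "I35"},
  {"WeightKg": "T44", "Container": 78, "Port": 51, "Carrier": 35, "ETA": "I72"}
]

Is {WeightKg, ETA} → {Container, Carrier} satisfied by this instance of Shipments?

(WeightKg=T76, ETA=I35): 2 rows → {Container,Carrier} = (85, 34), (85, 34) ✓
(WeightKg=T44, ETA=I20): 2 rows → {Container,Carrier} = (80, 32), (80, 32) ✓
(WeightKg=T44, ETA=I72): 2 rows → {Container,Carrier} = (78, 35), (78, 35) ✓
(WeightKg=T44, ETA=I35): 1 row → {Container,Carrier} = (83, 34) ✓
(WeightKg=T76, ETA=I72): 1 row → {Container,Carrier} = (77, 37) ✓
(WeightKg=T84, ETA=I35): 1 row → {Container,Carrier} = (82, 33) ✓
Every {WeightKg, ETA} value is associated with a single {Container, Carrier} value, so {WeightKg, ETA} → {Container, Carrier} holds.

Yes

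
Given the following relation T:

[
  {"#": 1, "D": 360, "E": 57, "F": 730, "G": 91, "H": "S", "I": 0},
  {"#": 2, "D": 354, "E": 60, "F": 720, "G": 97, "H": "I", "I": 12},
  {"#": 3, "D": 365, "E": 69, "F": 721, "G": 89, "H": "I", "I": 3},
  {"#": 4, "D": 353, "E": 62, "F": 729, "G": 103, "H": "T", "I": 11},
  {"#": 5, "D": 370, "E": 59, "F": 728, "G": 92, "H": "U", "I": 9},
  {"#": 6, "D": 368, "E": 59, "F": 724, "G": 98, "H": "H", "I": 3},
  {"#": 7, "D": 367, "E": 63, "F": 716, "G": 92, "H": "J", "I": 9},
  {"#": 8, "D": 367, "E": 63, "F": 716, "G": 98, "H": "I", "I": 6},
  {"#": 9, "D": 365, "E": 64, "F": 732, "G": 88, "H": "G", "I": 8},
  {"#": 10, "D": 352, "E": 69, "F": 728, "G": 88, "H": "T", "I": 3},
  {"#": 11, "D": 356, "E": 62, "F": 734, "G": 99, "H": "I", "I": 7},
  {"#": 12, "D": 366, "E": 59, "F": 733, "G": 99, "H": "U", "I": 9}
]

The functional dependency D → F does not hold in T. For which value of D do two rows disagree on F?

D=360: row 1 → F = 730 ✓
D=354: row 2 → F = 720 ✓
D=365: rows 3, 9 → F takes values {721, 732} — violation
D=353: row 4 → F = 729 ✓
D=370: row 5 → F = 728 ✓
D=368: row 6 → F = 724 ✓
D=367: rows 7, 8 → F = 716, 716 ✓
D=352: row 10 → F = 728 ✓
D=356: row 11 → F = 734 ✓
D=366: row 12 → F = 733 ✓
The only D value with inconsistent F is D=365.

365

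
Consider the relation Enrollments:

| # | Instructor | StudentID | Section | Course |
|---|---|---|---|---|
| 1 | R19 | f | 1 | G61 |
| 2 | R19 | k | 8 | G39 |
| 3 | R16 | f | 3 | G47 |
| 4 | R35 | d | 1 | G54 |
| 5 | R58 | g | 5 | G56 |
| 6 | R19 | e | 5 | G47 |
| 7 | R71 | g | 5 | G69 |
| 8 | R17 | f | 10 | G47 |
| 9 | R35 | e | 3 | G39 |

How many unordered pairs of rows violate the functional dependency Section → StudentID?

Section=1: violating pairs (1,4) — 1 pair.
Section=3: violating pairs (3,9) — 1 pair.
Section=5: violating pairs (5,6), (6,7) — 2 pairs.

4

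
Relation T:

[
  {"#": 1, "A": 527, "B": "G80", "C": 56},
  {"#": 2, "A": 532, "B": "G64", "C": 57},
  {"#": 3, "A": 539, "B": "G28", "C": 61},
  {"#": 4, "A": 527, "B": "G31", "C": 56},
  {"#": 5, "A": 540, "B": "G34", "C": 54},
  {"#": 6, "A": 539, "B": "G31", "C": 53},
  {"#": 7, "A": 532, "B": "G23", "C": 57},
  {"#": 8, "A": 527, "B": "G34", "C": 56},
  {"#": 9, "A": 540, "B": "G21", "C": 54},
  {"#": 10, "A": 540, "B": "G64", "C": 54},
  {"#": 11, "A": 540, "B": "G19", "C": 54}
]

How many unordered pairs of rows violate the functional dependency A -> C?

1

A=527: all 3 rows agree on C — 0 pairs.
A=532: all 2 rows agree on C — 0 pairs.
A=539: violating pairs (3,6) — 1 pair.
A=540: all 4 rows agree on C — 0 pairs.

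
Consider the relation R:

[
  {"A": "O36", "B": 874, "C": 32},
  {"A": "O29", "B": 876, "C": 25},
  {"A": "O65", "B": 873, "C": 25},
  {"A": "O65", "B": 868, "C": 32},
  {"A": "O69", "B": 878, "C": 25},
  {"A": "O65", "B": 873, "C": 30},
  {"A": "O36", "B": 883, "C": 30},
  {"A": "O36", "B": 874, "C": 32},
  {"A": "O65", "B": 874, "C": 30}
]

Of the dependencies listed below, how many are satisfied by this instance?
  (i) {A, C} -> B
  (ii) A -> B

0

(i) {A, C} -> B: (A=O65, C=30): 2 rows → B takes values {873, 874} — violation — fails.
(ii) A -> B: A=O36: 3 rows → B takes values {874, 883} — violation; A=O65: 4 rows → B takes values {873, 868, 874} — violation — fails.
None of the 2 dependencies hold.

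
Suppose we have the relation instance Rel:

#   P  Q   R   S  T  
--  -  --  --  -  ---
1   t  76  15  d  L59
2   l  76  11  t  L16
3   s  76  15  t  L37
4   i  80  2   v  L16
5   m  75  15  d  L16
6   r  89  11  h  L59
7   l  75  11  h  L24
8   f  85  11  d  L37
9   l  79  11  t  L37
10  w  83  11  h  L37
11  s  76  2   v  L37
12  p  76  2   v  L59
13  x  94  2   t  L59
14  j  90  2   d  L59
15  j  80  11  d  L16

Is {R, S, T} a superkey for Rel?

Yes

All 15 rows have distinct {R, S, T} values, so {R, S, T} → (all attributes) holds and {R, S, T} is a superkey.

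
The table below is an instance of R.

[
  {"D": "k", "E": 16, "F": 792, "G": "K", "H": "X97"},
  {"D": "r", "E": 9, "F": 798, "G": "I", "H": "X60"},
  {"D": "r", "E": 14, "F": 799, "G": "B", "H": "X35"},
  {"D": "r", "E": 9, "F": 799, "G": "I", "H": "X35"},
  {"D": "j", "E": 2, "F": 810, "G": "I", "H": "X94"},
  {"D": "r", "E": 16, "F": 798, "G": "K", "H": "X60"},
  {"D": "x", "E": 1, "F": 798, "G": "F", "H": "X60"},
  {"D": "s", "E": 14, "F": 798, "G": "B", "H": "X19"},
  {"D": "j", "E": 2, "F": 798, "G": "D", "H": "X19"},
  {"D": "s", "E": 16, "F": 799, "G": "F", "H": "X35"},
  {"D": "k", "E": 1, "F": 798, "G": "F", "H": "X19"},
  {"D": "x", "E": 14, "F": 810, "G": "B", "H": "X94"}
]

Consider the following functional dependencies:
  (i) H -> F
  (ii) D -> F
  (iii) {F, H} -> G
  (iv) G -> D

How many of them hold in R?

(i) H -> F: every LHS value maps to a single RHS value — holds.
(ii) D -> F: D=k: 2 rows → F takes values {792, 798} — violation; D=r: 4 rows → F takes values {798, 799} — violation; D=j: 2 rows → F takes values {810, 798} — violation; D=x: 2 rows → F takes values {798, 810} — violation; D=s: 2 rows → F takes values {798, 799} — violation — fails.
(iii) {F, H} -> G: (F=798, H=X60): 3 rows → G takes values {I, K, F} — violation; (F=799, H=X35): 3 rows → G takes values {B, I, F} — violation; (F=810, H=X94): 2 rows → G takes values {I, B} — violation; (F=798, H=X19): 3 rows → G takes values {B, D, F} — violation — fails.
(iv) G -> D: G=K: 2 rows → D takes values {k, r} — violation; G=I: 3 rows → D takes values {r, j} — violation; G=B: 3 rows → D takes values {r, s, x} — violation; G=F: 3 rows → D takes values {x, s, k} — violation — fails.
1 of the 4 dependencies holds.

1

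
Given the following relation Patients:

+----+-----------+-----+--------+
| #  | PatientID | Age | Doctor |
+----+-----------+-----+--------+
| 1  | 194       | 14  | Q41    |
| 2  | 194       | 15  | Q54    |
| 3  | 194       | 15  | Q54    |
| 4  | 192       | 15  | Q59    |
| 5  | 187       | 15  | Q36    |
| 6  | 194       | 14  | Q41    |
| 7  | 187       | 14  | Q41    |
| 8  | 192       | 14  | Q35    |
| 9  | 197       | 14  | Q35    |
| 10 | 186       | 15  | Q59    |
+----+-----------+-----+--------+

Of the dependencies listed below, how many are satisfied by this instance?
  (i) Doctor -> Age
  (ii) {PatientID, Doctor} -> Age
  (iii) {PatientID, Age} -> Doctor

(i) Doctor -> Age: every LHS value maps to a single RHS value — holds.
(ii) {PatientID, Doctor} -> Age: every LHS value maps to a single RHS value — holds.
(iii) {PatientID, Age} -> Doctor: every LHS value maps to a single RHS value — holds.
3 of the 3 dependencies hold.

3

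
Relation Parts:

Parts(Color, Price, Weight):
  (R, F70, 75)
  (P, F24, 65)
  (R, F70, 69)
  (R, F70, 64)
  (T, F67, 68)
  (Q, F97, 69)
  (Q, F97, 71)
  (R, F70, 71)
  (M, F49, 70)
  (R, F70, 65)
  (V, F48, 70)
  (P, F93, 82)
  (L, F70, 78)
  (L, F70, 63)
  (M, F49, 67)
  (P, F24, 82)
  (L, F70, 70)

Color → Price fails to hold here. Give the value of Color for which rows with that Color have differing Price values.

P

Color=R: 5 rows → Price = F70, F70, F70, F70, F70 ✓
Color=P: 3 rows → Price takes values {F24, F93} — violation
Color=T: 1 row → Price = F67 ✓
Color=Q: 2 rows → Price = F97, F97 ✓
Color=M: 2 rows → Price = F49, F49 ✓
Color=V: 1 row → Price = F48 ✓
Color=L: 3 rows → Price = F70, F70, F70 ✓
The only Color value with inconsistent Price is Color=P.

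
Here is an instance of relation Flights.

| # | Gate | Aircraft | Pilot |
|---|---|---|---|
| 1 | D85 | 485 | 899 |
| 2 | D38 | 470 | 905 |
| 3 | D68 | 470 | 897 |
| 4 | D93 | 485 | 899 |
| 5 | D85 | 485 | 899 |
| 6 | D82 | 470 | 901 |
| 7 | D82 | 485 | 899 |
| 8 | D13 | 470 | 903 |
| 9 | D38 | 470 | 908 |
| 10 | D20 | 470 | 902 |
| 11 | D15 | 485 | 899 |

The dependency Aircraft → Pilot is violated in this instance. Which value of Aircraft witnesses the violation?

470

Aircraft=485: rows 1, 4, 5, 7, 11 → Pilot = 899, 899, 899, 899, 899 ✓
Aircraft=470: rows 2, 3, 6, 8, 9, 10 → Pilot takes values {905, 897, 901, 903, 908, 902} — violation
The only Aircraft value with inconsistent Pilot is Aircraft=470.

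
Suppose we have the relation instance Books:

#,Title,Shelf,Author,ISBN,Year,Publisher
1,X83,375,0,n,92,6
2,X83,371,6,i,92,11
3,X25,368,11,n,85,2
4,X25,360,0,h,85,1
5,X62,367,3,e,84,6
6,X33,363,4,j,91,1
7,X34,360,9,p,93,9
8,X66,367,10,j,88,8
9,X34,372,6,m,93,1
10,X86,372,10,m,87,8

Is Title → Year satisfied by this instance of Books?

Title=X83: rows 1, 2 → Year = 92, 92 ✓
Title=X25: rows 3, 4 → Year = 85, 85 ✓
Title=X62: row 5 → Year = 84 ✓
Title=X33: row 6 → Year = 91 ✓
Title=X34: rows 7, 9 → Year = 93, 93 ✓
Title=X66: row 8 → Year = 88 ✓
Title=X86: row 10 → Year = 87 ✓
Every Title value is associated with a single Year value, so Title → Year holds.

Yes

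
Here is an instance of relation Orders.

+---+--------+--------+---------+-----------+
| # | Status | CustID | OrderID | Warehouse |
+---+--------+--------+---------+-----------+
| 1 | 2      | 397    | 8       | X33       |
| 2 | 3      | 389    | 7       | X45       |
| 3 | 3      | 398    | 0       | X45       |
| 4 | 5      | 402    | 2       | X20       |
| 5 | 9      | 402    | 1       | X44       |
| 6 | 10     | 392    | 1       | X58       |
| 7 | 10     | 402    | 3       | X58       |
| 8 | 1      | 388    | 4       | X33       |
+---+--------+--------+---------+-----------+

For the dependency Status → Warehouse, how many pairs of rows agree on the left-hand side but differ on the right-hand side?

0

Status=3: all 2 rows agree on Warehouse — 0 pairs.
Status=10: all 2 rows agree on Warehouse — 0 pairs.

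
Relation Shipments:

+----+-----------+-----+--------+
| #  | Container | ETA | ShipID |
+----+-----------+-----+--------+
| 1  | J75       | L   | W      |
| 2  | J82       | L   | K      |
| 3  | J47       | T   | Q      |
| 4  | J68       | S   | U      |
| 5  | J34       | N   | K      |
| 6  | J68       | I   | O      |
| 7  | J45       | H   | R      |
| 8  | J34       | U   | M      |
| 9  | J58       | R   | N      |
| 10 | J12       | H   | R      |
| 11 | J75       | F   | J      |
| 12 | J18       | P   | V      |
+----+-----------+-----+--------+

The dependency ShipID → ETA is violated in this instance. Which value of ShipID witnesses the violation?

ShipID=W: row 1 → ETA = L ✓
ShipID=K: rows 2, 5 → ETA takes values {L, N} — violation
ShipID=Q: row 3 → ETA = T ✓
ShipID=U: row 4 → ETA = S ✓
ShipID=O: row 6 → ETA = I ✓
ShipID=R: rows 7, 10 → ETA = H, H ✓
ShipID=M: row 8 → ETA = U ✓
ShipID=N: row 9 → ETA = R ✓
ShipID=J: row 11 → ETA = F ✓
ShipID=V: row 12 → ETA = P ✓
The only ShipID value with inconsistent ETA is ShipID=K.

K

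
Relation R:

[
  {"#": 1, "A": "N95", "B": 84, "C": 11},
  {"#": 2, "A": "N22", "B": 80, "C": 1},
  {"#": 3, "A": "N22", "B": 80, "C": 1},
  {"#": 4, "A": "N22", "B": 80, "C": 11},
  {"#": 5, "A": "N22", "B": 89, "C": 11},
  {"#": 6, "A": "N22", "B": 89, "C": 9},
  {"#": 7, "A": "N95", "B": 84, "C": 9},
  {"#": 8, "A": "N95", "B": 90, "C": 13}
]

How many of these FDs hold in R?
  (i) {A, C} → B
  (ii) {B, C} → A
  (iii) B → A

(i) {A, C} → B: (A=N22, C=11): rows 4, 5 → B takes values {80, 89} — violation — fails.
(ii) {B, C} → A: every LHS value maps to a single RHS value — holds.
(iii) B → A: every LHS value maps to a single RHS value — holds.
2 of the 3 dependencies hold.

2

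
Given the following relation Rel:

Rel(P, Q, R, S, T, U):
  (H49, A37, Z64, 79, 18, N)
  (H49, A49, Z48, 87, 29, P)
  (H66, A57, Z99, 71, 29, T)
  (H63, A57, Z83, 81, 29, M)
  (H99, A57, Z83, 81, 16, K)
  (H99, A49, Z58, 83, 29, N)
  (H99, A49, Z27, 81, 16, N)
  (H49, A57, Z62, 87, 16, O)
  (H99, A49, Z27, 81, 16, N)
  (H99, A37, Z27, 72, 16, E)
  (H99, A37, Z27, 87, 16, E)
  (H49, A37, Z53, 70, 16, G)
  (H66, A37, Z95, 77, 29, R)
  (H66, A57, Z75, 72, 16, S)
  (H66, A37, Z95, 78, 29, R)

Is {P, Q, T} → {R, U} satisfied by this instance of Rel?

(P=H49, Q=A37, T=18): 1 row → {R,U} = (Z64, N) ✓
(P=H49, Q=A49, T=29): 1 row → {R,U} = (Z48, P) ✓
(P=H66, Q=A57, T=29): 1 row → {R,U} = (Z99, T) ✓
(P=H63, Q=A57, T=29): 1 row → {R,U} = (Z83, M) ✓
(P=H99, Q=A57, T=16): 1 row → {R,U} = (Z83, K) ✓
(P=H99, Q=A49, T=29): 1 row → {R,U} = (Z58, N) ✓
(P=H99, Q=A49, T=16): 2 rows → {R,U} = (Z27, N), (Z27, N) ✓
(P=H49, Q=A57, T=16): 1 row → {R,U} = (Z62, O) ✓
(P=H99, Q=A37, T=16): 2 rows → {R,U} = (Z27, E), (Z27, E) ✓
(P=H49, Q=A37, T=16): 1 row → {R,U} = (Z53, G) ✓
(P=H66, Q=A37, T=29): 2 rows → {R,U} = (Z95, R), (Z95, R) ✓
(P=H66, Q=A57, T=16): 1 row → {R,U} = (Z75, S) ✓
Every {P, Q, T} value is associated with a single {R, U} value, so {P, Q, T} → {R, U} holds.

Yes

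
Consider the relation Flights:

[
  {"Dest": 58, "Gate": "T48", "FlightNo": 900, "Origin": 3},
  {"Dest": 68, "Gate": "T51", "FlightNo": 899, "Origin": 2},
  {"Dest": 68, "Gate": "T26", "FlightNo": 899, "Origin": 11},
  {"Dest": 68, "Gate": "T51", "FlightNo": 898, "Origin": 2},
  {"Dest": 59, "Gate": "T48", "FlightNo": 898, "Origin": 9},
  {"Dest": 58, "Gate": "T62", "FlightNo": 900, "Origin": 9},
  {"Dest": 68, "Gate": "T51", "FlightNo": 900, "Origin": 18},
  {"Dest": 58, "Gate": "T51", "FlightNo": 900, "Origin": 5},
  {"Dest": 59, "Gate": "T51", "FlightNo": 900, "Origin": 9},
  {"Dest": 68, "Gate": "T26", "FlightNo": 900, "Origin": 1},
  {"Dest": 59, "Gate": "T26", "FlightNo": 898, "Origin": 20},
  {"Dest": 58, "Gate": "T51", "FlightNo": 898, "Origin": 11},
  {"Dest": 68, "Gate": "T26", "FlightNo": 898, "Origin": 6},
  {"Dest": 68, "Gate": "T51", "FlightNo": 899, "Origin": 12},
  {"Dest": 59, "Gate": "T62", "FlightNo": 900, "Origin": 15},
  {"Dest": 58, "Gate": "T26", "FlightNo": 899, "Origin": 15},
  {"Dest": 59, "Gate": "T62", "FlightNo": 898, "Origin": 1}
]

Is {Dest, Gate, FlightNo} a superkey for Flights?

No

Two distinct rows share (Dest=68, Gate=T51, FlightNo=899), so {Dest, Gate, FlightNo} does not determine every attribute — not a superkey.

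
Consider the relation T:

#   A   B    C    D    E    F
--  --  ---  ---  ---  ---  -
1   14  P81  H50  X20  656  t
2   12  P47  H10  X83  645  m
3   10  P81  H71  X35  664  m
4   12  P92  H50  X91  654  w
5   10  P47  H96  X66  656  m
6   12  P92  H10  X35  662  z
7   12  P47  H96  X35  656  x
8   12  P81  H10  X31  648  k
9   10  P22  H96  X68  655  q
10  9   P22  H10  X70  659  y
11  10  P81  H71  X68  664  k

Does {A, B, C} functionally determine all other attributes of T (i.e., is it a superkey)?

No

Rows 3 and 11 have the same {A, B, C} value (A=10, B=P81, C=H71) but are distinct tuples, so {A, B, C} does not determine every attribute — not a superkey.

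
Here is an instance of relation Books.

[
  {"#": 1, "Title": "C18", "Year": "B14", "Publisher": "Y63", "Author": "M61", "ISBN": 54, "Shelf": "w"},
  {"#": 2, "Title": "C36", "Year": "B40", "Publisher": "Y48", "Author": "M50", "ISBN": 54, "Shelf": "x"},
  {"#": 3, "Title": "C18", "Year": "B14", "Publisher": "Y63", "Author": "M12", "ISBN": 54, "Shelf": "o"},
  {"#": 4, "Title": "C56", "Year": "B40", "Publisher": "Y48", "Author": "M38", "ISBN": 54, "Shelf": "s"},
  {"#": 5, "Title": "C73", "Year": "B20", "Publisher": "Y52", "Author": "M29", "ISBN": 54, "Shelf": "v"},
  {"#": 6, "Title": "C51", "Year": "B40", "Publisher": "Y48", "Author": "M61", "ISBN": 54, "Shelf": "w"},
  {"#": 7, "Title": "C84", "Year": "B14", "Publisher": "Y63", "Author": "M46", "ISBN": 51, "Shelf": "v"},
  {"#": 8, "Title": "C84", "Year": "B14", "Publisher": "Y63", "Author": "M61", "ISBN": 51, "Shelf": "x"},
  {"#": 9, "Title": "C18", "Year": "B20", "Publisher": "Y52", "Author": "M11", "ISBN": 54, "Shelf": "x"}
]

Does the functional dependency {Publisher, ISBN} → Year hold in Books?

Yes

(Publisher=Y63, ISBN=54): rows 1, 3 → Year = B14, B14 ✓
(Publisher=Y48, ISBN=54): rows 2, 4, 6 → Year = B40, B40, B40 ✓
(Publisher=Y52, ISBN=54): rows 5, 9 → Year = B20, B20 ✓
(Publisher=Y63, ISBN=51): rows 7, 8 → Year = B14, B14 ✓
Every {Publisher, ISBN} value is associated with a single Year value, so {Publisher, ISBN} → Year holds.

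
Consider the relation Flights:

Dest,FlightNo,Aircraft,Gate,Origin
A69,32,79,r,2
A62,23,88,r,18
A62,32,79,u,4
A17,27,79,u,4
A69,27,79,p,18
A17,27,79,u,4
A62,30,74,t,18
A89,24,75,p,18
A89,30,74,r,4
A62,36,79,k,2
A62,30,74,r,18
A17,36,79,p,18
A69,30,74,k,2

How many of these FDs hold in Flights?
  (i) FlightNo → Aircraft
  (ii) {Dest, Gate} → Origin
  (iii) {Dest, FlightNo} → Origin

(i) FlightNo → Aircraft: every LHS value maps to a single RHS value — holds.
(ii) {Dest, Gate} → Origin: every LHS value maps to a single RHS value — holds.
(iii) {Dest, FlightNo} → Origin: every LHS value maps to a single RHS value — holds.
3 of the 3 dependencies hold.

3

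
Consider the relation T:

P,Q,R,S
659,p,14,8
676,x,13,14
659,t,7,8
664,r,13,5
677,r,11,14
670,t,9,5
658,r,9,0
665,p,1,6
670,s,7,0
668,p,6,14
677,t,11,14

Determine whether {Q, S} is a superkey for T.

Yes

All 11 rows have distinct {Q, S} values, so {Q, S} → (all attributes) holds and {Q, S} is a superkey.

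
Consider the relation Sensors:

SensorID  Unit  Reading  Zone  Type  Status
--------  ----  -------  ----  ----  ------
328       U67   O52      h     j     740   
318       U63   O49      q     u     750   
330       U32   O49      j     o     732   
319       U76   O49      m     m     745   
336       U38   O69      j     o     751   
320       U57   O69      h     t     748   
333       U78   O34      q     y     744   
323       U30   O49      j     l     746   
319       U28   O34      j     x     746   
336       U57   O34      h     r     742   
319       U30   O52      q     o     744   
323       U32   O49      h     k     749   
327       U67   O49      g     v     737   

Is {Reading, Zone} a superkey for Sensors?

No

Two distinct rows share (Reading=O49, Zone=j), so {Reading, Zone} does not determine every attribute — not a superkey.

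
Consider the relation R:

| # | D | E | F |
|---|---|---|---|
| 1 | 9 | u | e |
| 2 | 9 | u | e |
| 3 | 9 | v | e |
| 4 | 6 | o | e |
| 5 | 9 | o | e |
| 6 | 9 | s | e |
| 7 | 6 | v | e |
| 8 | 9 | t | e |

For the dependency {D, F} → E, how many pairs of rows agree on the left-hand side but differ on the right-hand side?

(D=9, F=e): violating pairs (1,3), (1,5), (1,6), (1,8), (2,3), (2,5), (2,6), (2,8), (3,5), (3,6), (3,8), (5,6), (5,8), (6,8) — 14 pairs.
(D=6, F=e): violating pairs (4,7) — 1 pair.

15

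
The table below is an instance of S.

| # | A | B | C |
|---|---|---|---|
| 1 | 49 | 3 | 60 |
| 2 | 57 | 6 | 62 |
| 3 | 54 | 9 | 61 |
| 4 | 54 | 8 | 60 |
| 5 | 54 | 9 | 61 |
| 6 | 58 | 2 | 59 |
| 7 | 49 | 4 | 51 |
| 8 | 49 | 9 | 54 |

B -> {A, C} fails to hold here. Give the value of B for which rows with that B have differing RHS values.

B=3: row 1 → {A,C} = (49, 60) ✓
B=6: row 2 → {A,C} = (57, 62) ✓
B=9: rows 3, 5, 8 → {A,C} takes values {(54, 61), (49, 54)} — violation
B=8: row 4 → {A,C} = (54, 60) ✓
B=2: row 6 → {A,C} = (58, 59) ✓
B=4: row 7 → {A,C} = (49, 51) ✓
The only B value with inconsistent RHS is B=9.

9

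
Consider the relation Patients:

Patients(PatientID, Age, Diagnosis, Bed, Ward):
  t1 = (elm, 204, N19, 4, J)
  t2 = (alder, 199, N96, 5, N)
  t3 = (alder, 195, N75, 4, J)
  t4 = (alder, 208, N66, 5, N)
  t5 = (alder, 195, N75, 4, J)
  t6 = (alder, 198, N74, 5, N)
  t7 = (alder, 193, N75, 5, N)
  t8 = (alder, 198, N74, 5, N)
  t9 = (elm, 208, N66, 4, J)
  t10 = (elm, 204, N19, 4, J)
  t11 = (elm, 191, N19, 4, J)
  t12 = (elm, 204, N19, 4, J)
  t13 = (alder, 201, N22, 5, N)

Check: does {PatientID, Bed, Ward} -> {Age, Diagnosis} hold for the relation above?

(PatientID=elm, Bed=4, Ward=J): rows 1, 9, 10, 11, 12 → {Age,Diagnosis} takes values {(204, N19), (208, N66), (191, N19)} — violation
(PatientID=alder, Bed=5, Ward=N): rows 2, 4, 6, 7, 8, 13 → {Age,Diagnosis} takes values {(199, N96), (208, N66), (198, N74), (193, N75), (201, N22)} — violation
(PatientID=alder, Bed=4, Ward=J): rows 3, 5 → {Age,Diagnosis} = (195, N75), (195, N75) ✓
Two rows agree on {PatientID, Bed, Ward} but differ on {Age, Diagnosis}, so {PatientID, Bed, Ward} -> {Age, Diagnosis} does not hold.

No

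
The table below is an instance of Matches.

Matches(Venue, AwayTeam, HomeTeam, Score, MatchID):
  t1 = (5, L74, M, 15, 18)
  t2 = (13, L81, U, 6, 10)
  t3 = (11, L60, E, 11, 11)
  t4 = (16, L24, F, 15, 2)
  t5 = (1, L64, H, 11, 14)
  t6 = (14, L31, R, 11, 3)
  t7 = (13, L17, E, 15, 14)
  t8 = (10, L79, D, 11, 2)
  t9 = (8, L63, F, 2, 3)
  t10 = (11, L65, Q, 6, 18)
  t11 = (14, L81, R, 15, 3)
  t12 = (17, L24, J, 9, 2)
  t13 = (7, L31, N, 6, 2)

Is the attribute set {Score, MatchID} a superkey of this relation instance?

Yes

All 13 rows have distinct {Score, MatchID} values, so {Score, MatchID} → (all attributes) holds and {Score, MatchID} is a superkey.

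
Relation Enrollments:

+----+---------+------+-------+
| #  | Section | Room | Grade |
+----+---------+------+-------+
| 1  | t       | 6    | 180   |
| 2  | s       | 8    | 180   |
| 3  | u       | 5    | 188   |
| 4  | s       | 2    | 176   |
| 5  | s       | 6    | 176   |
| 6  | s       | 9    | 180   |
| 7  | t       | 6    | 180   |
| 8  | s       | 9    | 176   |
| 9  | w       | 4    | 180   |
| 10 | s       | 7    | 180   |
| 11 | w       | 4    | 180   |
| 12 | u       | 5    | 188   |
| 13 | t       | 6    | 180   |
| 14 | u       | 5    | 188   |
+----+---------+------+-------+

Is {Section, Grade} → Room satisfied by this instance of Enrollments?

(Section=t, Grade=180): rows 1, 7, 13 → Room = 6, 6, 6 ✓
(Section=s, Grade=180): rows 2, 6, 10 → Room takes values {8, 9, 7} — violation
(Section=u, Grade=188): rows 3, 12, 14 → Room = 5, 5, 5 ✓
(Section=s, Grade=176): rows 4, 5, 8 → Room takes values {2, 6, 9} — violation
(Section=w, Grade=180): rows 9, 11 → Room = 4, 4 ✓
Two rows agree on {Section, Grade} but differ on Room, so {Section, Grade} → Room does not hold.

No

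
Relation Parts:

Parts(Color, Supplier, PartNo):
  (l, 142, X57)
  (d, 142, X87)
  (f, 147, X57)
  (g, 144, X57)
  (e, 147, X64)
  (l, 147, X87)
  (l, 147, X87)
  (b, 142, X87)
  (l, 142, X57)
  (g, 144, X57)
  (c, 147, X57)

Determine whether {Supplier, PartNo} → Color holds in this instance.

(Supplier=142, PartNo=X57): 2 rows → Color = l, l ✓
(Supplier=142, PartNo=X87): 2 rows → Color takes values {d, b} — violation
(Supplier=147, PartNo=X57): 2 rows → Color takes values {f, c} — violation
(Supplier=144, PartNo=X57): 2 rows → Color = g, g ✓
(Supplier=147, PartNo=X64): 1 row → Color = e ✓
(Supplier=147, PartNo=X87): 2 rows → Color = l, l ✓
Two rows agree on {Supplier, PartNo} but differ on Color, so {Supplier, PartNo} → Color does not hold.

No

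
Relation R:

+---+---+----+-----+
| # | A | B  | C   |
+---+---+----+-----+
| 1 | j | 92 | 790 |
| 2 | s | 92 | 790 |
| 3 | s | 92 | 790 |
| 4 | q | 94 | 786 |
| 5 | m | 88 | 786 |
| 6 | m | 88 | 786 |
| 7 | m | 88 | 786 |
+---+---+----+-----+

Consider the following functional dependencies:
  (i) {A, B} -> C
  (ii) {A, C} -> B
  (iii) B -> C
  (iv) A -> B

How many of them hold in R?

(i) {A, B} -> C: every LHS value maps to a single RHS value — holds.
(ii) {A, C} -> B: every LHS value maps to a single RHS value — holds.
(iii) B -> C: every LHS value maps to a single RHS value — holds.
(iv) A -> B: every LHS value maps to a single RHS value — holds.
4 of the 4 dependencies hold.

4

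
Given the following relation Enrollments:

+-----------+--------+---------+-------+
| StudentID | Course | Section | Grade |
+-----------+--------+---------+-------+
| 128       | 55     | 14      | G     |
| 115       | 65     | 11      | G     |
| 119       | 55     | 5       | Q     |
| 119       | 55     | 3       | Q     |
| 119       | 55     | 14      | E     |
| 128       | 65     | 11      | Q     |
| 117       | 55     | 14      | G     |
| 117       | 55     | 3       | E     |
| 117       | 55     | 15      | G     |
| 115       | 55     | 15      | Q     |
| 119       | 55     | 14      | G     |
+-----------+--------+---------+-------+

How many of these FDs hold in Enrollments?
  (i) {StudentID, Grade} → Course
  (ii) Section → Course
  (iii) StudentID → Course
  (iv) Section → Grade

2

(i) {StudentID, Grade} → Course: every LHS value maps to a single RHS value — holds.
(ii) Section → Course: every LHS value maps to a single RHS value — holds.
(iii) StudentID → Course: StudentID=128: 2 rows → Course takes values {55, 65} — violation; StudentID=115: 2 rows → Course takes values {65, 55} — violation — fails.
(iv) Section → Grade: Section=14: 4 rows → Grade takes values {G, E} — violation; Section=11: 2 rows → Grade takes values {G, Q} — violation; Section=3: 2 rows → Grade takes values {Q, E} — violation; Section=15: 2 rows → Grade takes values {G, Q} — violation — fails.
2 of the 4 dependencies hold.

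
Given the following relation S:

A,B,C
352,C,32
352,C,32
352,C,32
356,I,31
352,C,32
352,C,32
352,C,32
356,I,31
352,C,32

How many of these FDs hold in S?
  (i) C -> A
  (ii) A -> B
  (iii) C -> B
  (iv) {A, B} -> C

4

(i) C -> A: every LHS value maps to a single RHS value — holds.
(ii) A -> B: every LHS value maps to a single RHS value — holds.
(iii) C -> B: every LHS value maps to a single RHS value — holds.
(iv) {A, B} -> C: every LHS value maps to a single RHS value — holds.
4 of the 4 dependencies hold.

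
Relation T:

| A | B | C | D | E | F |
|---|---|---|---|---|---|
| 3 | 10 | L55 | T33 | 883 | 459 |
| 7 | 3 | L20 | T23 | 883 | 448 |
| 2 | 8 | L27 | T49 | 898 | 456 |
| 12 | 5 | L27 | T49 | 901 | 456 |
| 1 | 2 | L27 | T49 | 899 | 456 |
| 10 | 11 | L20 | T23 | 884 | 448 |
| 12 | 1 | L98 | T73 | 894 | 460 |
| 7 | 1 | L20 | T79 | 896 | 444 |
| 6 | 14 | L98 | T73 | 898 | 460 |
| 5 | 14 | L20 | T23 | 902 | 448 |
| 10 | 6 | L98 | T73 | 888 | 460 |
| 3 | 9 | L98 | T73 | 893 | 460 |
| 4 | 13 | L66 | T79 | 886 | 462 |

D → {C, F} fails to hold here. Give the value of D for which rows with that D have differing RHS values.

T79

D=T33: 1 row → {C,F} = (L55, 459) ✓
D=T23: 3 rows → {C,F} = (L20, 448), (L20, 448), (L20, 448) ✓
D=T49: 3 rows → {C,F} = (L27, 456), (L27, 456), (L27, 456) ✓
D=T73: 4 rows → {C,F} = (L98, 460), (L98, 460), (L98, 460), (L98, 460) ✓
D=T79: 2 rows → {C,F} takes values {(L20, 444), (L66, 462)} — violation
The only D value with inconsistent RHS is D=T79.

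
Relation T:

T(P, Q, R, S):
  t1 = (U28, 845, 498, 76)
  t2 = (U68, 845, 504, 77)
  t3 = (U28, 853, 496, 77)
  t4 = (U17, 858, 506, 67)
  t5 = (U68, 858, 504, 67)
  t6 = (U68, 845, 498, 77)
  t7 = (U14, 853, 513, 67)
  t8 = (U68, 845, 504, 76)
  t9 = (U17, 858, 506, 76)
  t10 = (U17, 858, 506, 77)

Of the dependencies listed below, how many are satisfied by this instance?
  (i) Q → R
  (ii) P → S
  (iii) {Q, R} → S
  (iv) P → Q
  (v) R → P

(i) Q → R: Q=845: rows 1, 2, 6, 8 → R takes values {498, 504} — violation; Q=853: rows 3, 7 → R takes values {496, 513} — violation; Q=858: rows 4, 5, 9, 10 → R takes values {506, 504} — violation — fails.
(ii) P → S: P=U28: rows 1, 3 → S takes values {76, 77} — violation; P=U68: rows 2, 5, 6, 8 → S takes values {77, 67, 76} — violation; P=U17: rows 4, 9, 10 → S takes values {67, 76, 77} — violation — fails.
(iii) {Q, R} → S: (Q=845, R=498): rows 1, 6 → S takes values {76, 77} — violation; (Q=845, R=504): rows 2, 8 → S takes values {77, 76} — violation; (Q=858, R=506): rows 4, 9, 10 → S takes values {67, 76, 77} — violation — fails.
(iv) P → Q: P=U28: rows 1, 3 → Q takes values {845, 853} — violation; P=U68: rows 2, 5, 6, 8 → Q takes values {845, 858} — violation — fails.
(v) R → P: R=498: rows 1, 6 → P takes values {U28, U68} — violation — fails.
None of the 5 dependencies hold.

0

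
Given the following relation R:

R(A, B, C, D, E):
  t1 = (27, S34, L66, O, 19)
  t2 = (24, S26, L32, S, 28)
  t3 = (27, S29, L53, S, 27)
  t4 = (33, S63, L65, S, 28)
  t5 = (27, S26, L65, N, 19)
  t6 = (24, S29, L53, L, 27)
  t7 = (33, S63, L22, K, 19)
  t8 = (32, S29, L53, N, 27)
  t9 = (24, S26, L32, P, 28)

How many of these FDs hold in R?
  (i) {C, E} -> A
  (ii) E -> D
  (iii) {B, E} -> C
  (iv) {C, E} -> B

2

(i) {C, E} -> A: (C=L53, E=27): rows 3, 6, 8 → A takes values {27, 24, 32} — violation — fails.
(ii) E -> D: E=19: rows 1, 5, 7 → D takes values {O, N, K} — violation; E=28: rows 2, 4, 9 → D takes values {S, P} — violation; E=27: rows 3, 6, 8 → D takes values {S, L, N} — violation — fails.
(iii) {B, E} -> C: every LHS value maps to a single RHS value — holds.
(iv) {C, E} -> B: every LHS value maps to a single RHS value — holds.
2 of the 4 dependencies hold.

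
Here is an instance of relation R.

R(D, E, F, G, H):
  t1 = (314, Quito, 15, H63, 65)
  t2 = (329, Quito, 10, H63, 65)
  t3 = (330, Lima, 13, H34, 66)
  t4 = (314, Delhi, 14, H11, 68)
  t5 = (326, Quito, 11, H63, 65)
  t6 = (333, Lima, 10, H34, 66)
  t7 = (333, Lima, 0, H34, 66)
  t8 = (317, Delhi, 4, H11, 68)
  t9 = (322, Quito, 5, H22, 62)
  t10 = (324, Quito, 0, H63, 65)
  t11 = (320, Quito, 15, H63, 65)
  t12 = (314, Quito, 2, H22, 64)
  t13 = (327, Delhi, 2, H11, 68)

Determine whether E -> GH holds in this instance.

No

E=Quito: rows 1, 2, 5, 9, 10, 11, 12 → {G,H} takes values {(H63, 65), (H22, 62), (H22, 64)} — violation
E=Lima: rows 3, 6, 7 → {G,H} = (H34, 66), (H34, 66), (H34, 66) ✓
E=Delhi: rows 4, 8, 13 → {G,H} = (H11, 68), (H11, 68), (H11, 68) ✓
Two rows agree on E but differ on GH, so E -> GH does not hold.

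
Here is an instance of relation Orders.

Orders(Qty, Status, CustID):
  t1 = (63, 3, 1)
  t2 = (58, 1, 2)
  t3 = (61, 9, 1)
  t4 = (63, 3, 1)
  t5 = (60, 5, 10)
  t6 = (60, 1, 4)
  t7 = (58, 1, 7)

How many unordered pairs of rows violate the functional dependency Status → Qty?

2

Status=3: all 2 rows agree on Qty — 0 pairs.
Status=1: violating pairs (2,6), (6,7) — 2 pairs.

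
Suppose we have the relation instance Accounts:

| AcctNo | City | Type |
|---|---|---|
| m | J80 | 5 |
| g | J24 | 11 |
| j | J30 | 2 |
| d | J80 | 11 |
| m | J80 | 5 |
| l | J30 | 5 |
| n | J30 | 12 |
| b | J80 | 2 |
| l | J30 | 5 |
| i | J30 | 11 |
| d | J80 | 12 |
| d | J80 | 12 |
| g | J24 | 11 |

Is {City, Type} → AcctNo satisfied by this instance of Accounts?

(City=J80, Type=5): 2 rows → AcctNo = m, m ✓
(City=J24, Type=11): 2 rows → AcctNo = g, g ✓
(City=J30, Type=2): 1 row → AcctNo = j ✓
(City=J80, Type=11): 1 row → AcctNo = d ✓
(City=J30, Type=5): 2 rows → AcctNo = l, l ✓
(City=J30, Type=12): 1 row → AcctNo = n ✓
(City=J80, Type=2): 1 row → AcctNo = b ✓
(City=J30, Type=11): 1 row → AcctNo = i ✓
(City=J80, Type=12): 2 rows → AcctNo = d, d ✓
Every {City, Type} value is associated with a single AcctNo value, so {City, Type} → AcctNo holds.

Yes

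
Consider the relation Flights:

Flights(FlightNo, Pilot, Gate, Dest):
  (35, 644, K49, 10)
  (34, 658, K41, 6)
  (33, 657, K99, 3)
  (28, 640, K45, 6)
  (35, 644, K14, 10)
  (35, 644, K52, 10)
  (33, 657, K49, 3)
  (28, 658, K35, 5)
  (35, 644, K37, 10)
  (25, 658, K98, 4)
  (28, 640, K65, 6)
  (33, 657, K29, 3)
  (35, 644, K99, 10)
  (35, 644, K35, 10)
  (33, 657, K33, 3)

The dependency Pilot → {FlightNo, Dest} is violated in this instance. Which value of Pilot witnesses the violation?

658

Pilot=644: 6 rows → {FlightNo,Dest} = (35, 10), (35, 10), (35, 10), (35, 10), (35, 10), (35, 10) ✓
Pilot=658: 3 rows → {FlightNo,Dest} takes values {(34, 6), (28, 5), (25, 4)} — violation
Pilot=657: 4 rows → {FlightNo,Dest} = (33, 3), (33, 3), (33, 3), (33, 3) ✓
Pilot=640: 2 rows → {FlightNo,Dest} = (28, 6), (28, 6) ✓
The only Pilot value with inconsistent RHS is Pilot=658.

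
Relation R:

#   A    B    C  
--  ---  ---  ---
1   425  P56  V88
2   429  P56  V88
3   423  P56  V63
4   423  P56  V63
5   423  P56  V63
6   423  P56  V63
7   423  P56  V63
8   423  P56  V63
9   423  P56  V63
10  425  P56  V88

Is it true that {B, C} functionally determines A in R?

(B=P56, C=V88): rows 1, 2, 10 → A takes values {425, 429} — violation
(B=P56, C=V63): rows 3, 4, 5, 6, 7, 8, 9 → A = 423, 423, 423, 423, 423, 423, 423 ✓
Two rows agree on {B, C} but differ on A, so {B, C} -> A does not hold.

No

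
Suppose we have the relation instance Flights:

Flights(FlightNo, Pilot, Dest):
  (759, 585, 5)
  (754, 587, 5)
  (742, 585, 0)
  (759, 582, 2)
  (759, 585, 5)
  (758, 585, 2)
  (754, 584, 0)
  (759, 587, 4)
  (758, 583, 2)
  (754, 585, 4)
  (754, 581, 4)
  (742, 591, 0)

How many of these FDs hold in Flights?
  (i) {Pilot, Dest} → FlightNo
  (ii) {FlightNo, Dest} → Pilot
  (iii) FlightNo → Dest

(i) {Pilot, Dest} → FlightNo: every LHS value maps to a single RHS value — holds.
(ii) {FlightNo, Dest} → Pilot: (FlightNo=742, Dest=0): 2 rows → Pilot takes values {585, 591} — violation; (FlightNo=758, Dest=2): 2 rows → Pilot takes values {585, 583} — violation; (FlightNo=754, Dest=4): 2 rows → Pilot takes values {585, 581} — violation — fails.
(iii) FlightNo → Dest: FlightNo=759: 4 rows → Dest takes values {5, 2, 4} — violation; FlightNo=754: 4 rows → Dest takes values {5, 0, 4} — violation — fails.
1 of the 3 dependencies holds.

1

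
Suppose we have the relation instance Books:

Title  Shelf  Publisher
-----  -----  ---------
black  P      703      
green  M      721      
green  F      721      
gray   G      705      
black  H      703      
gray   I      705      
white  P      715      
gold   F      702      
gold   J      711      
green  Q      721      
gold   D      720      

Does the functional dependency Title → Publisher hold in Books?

No

Title=black: 2 rows → Publisher = 703, 703 ✓
Title=green: 3 rows → Publisher = 721, 721, 721 ✓
Title=gray: 2 rows → Publisher = 705, 705 ✓
Title=white: 1 row → Publisher = 715 ✓
Title=gold: 3 rows → Publisher takes values {702, 711, 720} — violation
Two rows agree on Title but differ on Publisher, so Title → Publisher does not hold.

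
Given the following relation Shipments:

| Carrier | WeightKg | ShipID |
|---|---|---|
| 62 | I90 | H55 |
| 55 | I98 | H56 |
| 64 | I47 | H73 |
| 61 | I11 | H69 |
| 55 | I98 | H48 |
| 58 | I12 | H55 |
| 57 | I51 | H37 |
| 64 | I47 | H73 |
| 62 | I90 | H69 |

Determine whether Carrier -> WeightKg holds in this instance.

Yes

Carrier=62: 2 rows → WeightKg = I90, I90 ✓
Carrier=55: 2 rows → WeightKg = I98, I98 ✓
Carrier=64: 2 rows → WeightKg = I47, I47 ✓
Carrier=61: 1 row → WeightKg = I11 ✓
Carrier=58: 1 row → WeightKg = I12 ✓
Carrier=57: 1 row → WeightKg = I51 ✓
Every Carrier value is associated with a single WeightKg value, so Carrier -> WeightKg holds.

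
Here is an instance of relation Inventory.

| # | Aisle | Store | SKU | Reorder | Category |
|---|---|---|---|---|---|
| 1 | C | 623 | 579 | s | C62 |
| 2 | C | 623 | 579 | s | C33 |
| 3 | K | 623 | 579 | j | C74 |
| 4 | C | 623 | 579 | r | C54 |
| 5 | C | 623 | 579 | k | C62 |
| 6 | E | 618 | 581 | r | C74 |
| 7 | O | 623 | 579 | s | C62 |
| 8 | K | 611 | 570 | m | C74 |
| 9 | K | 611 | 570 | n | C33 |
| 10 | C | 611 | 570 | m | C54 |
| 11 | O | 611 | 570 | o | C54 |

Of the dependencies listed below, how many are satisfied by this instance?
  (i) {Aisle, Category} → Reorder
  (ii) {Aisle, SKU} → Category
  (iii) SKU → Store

(i) {Aisle, Category} → Reorder: (Aisle=C, Category=C62): rows 1, 5 → Reorder takes values {s, k} — violation; (Aisle=K, Category=C74): rows 3, 8 → Reorder takes values {j, m} — violation; (Aisle=C, Category=C54): rows 4, 10 → Reorder takes values {r, m} — violation — fails.
(ii) {Aisle, SKU} → Category: (Aisle=C, SKU=579): rows 1, 2, 4, 5 → Category takes values {C62, C33, C54} — violation; (Aisle=K, SKU=570): rows 8, 9 → Category takes values {C74, C33} — violation — fails.
(iii) SKU → Store: every LHS value maps to a single RHS value — holds.
1 of the 3 dependencies holds.

1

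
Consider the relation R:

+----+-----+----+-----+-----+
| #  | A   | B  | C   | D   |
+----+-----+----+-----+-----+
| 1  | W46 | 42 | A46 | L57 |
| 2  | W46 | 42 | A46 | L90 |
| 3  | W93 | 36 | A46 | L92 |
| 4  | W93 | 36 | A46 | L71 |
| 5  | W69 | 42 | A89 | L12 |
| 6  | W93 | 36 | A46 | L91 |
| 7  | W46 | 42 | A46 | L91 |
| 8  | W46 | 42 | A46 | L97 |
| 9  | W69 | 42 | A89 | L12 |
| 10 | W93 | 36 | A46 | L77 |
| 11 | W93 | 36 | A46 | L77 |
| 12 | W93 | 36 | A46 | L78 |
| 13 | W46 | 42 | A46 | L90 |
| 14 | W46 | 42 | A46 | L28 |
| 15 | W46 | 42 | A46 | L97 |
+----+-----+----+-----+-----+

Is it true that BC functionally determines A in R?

Yes

(B=42, C=A46): rows 1, 2, 7, 8, 13, 14, 15 → A = W46, W46, W46, W46, W46, W46, W46 ✓
(B=36, C=A46): rows 3, 4, 6, 10, 11, 12 → A = W93, W93, W93, W93, W93, W93 ✓
(B=42, C=A89): rows 5, 9 → A = W69, W69 ✓
Every BC value is associated with a single A value, so BC -> A holds.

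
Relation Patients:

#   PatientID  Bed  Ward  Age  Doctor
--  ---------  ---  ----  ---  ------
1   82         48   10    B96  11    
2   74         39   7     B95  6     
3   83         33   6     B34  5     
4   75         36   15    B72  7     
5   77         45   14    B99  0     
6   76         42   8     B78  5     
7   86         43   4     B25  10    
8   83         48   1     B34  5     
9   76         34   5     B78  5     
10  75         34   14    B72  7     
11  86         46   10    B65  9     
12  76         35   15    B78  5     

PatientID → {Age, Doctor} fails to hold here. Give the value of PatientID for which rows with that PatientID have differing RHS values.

PatientID=82: row 1 → {Age,Doctor} = (B96, 11) ✓
PatientID=74: row 2 → {Age,Doctor} = (B95, 6) ✓
PatientID=83: rows 3, 8 → {Age,Doctor} = (B34, 5), (B34, 5) ✓
PatientID=75: rows 4, 10 → {Age,Doctor} = (B72, 7), (B72, 7) ✓
PatientID=77: row 5 → {Age,Doctor} = (B99, 0) ✓
PatientID=76: rows 6, 9, 12 → {Age,Doctor} = (B78, 5), (B78, 5), (B78, 5) ✓
PatientID=86: rows 7, 11 → {Age,Doctor} takes values {(B25, 10), (B65, 9)} — violation
The only PatientID value with inconsistent RHS is PatientID=86.

86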